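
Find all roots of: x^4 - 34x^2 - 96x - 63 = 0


Let p(x) = x^4 - 34x^2 - 96x - 63. By the rational root theorem (leading coefficient 1), any rational root is an integer divisor of 63: try ±1, ±2, ... in turn.
Test x = 1: value = -192 ≠ 0.
Test x = -1: value = 0 ✓, so (x + 1) is a factor.
Synthetic division by (x + 1): bring down 1; 1(-1) + 0 = -1; (-1)(-1) - 34 = -33; (-33)(-1) - 96 = -63; (-63)(-1) - 63 = 0 → quotient x^3 - x^2 - 33x - 63, remainder 0.
Continue with the quotient x^3 - x^2 - 33x - 63 (candidates must divide 63; re-test x = -1 first in case it repeats).
Test x = -1: value = -32 ≠ 0.
Test x = 3: value = -144 ≠ 0.
Test x = -3: value = 0 ✓, so (x + 3) is a factor.
Synthetic division by (x + 3): bring down 1; 1(-3) - 1 = -4; (-4)(-3) - 33 = -21; (-21)(-3) - 63 = 0 → quotient x^2 - 4x - 21, remainder 0.
Solve the quadratic x^2 - 4x - 21 = 0: discriminant = (-4)^2 - 4(1)(-21) = 16 + 84 = 100.
sqrt(100) = 10, so x = (4 ± 10)/2: x = 7 or x = -3.
Collecting all roots found:

x = -3 (multiplicity 2), x = -1, x = 7


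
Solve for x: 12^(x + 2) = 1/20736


Express both sides with the same base.
1/20736 = 12^(-4)
Since the bases match, equate exponents: x + 2 = -4
So x = -4 - (2) = -6

x = -6


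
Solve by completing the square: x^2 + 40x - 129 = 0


Start: x^2 + 40x - 129 = 0
Move constant: x^2 + 40x = 129
Half of 40 is 20, squared is 400
Add 400 to both sides: x^2 + 40x + 400 = 529
(x + 20)^2 = 529
x + 20 = ±23
x = -20 + 23 = 3 or x = -20 - 23 = -43

x = -43, x = 3


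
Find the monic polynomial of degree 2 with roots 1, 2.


A monic polynomial with roots 1, 2 is:
p(x) = (x - 1)(x - 2)
After multiplying by (x - 1): x - 1
After multiplying by (x - 2): x^2 - 3x + 2

x^2 - 3x + 2


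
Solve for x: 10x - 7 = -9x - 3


Starting with: 10x - 7 = -9x - 3
Move all x terms to left: (10 + 9)x = -3 + 7
Simplify: 19x = 4
Divide both sides by 19: x = 4/19

x = 4/19


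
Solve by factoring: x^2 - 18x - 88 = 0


We need two numbers that multiply to -88 and add to -18.
Those numbers are 4 and -22 (since 4 * (-22) = -88 and 4 + (-22) = -18).
So x^2 - 18x - 88 = (x + 4)(x - 22) = 0
Setting each factor to zero: x = -4 or x = 22

x = -4, x = 22


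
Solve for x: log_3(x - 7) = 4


Convert to exponential form: x - 7 = 3^4 = 81
x = 81 + 7 = 88
Check: log_3(88 - 7) = log_3(81) = log_3(81) = 4 ✓

x = 88


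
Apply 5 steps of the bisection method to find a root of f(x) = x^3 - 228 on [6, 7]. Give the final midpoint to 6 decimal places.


f(x) = x^3 - 228
f(6) = -12 < 0
f(7) = 115 > 0

Step 1: midpoint = (6.000000 + 7.000000)/2 = 6.500000
  f(6.500000) = 46.625000
  f(mid) > 0, so root is in [6.000000, 6.500000]

Step 2: midpoint = (6.000000 + 6.500000)/2 = 6.250000
  f(6.250000) = 16.140625
  f(mid) > 0, so root is in [6.000000, 6.250000]

Step 3: midpoint = (6.000000 + 6.250000)/2 = 6.125000
  f(6.125000) = 1.783203
  f(mid) > 0, so root is in [6.000000, 6.125000]

Step 4: midpoint = (6.000000 + 6.125000)/2 = 6.062500
  f(6.062500) = -5.179443
  f(mid) < 0, so root is in [6.062500, 6.125000]

Step 5: midpoint = (6.062500 + 6.125000)/2 = 6.093750
  f(6.093750) = -1.715973
  f(mid) < 0, so root is in [6.093750, 6.125000]

midpoint = 6.093750


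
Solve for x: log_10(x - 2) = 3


Convert to exponential form: x - 2 = 10^3 = 1000
x = 1000 + 2 = 1002
Check: log_10(1002 - 2) = log_10(1000) = log_10(1000) = 3 ✓

x = 1002


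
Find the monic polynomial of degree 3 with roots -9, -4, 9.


A monic polynomial with roots -9, -4, 9 is:
p(x) = (x + 9)(x + 4)(x - 9)
After multiplying by (x + 9): x + 9
After multiplying by (x + 4): x^2 + 13x + 36
After multiplying by (x - 9): x^3 + 4x^2 - 81x - 324

x^3 + 4x^2 - 81x - 324


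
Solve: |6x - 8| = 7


An absolute value equation |expr| = 7 gives two cases:
Case 1: 6x - 8 = 7
  6x = 15, so x = 5/2
Case 2: 6x - 8 = -7
  6x = 1, so x = 1/6

x = 1/6, x = 5/2


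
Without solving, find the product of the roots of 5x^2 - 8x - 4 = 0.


By Vieta's formulas for ax^2 + bx + c = 0:
  Sum of roots = -b/a
  Product of roots = c/a

Here a = 5, b = -8, c = -4
Sum = -(-8)/5 = 8/5
Product = -4/5 = -4/5

Product = -4/5


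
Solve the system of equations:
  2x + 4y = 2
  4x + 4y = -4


Using Cramer's rule:
Determinant D = (2)(4) - (4)(4) = 8 - 16 = -8
Dx = (2)(4) - (-4)(4) = 8 + 16 = 24
Dy = (2)(-4) - (4)(2) = -8 - 8 = -16
x = Dx/D = 24/-8 = -3
y = Dy/D = -16/-8 = 2

x = -3, y = 2


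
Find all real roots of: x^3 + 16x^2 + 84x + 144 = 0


Let p(x) = x^3 + 16x^2 + 84x + 144. By the rational root theorem (leading coefficient 1), any rational root is an integer divisor of 144: try ±1, ±2, ... in turn.
Test x = 1: value = 245 ≠ 0.
Test x = -1: value = 75 ≠ 0.
Test x = 2: value = 384 ≠ 0.
Test x = -2: value = 32 ≠ 0.
Test x = 3: value = 567 ≠ 0.
Test x = -3: value = 9 ≠ 0.
Test x = 4: value = 800 ≠ 0.
Test x = -4: value = 0 ✓, so (x + 4) is a factor.
Synthetic division by (x + 4): bring down 1; 1(-4) + 16 = 12; 12(-4) + 84 = 36; 36(-4) + 144 = 0 → quotient x^2 + 12x + 36, remainder 0.
Solve the quadratic x^2 + 12x + 36 = 0: discriminant = 12^2 - 4(1)(36) = 144 - 144 = 0.
Discriminant = 0, so a double root: x = -12/2 = -6.

x = -6 (multiplicity 2), x = -4


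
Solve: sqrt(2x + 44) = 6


Square both sides: 2x + 44 = 6^2 = 36
2x = 36 - 44 = -8
x = -4
Check: sqrt(2*(-4) + 44) = sqrt(36) = 6 ✓

x = -4


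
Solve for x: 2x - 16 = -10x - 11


Starting with: 2x - 16 = -10x - 11
Move all x terms to left: (2 + 10)x = -11 + 16
Simplify: 12x = 5
Divide both sides by 12: x = 5/12

x = 5/12


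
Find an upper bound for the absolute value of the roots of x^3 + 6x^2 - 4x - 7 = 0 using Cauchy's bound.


Cauchy's bound: all roots r satisfy |r| <= 1 + max(|a_i/a_n|) for i = 0,...,n-1
where a_n is the leading coefficient.

Coefficients: [1, 6, -4, -7]
Leading coefficient a_n = 1
Ratios |a_i/a_n|: 6, 4, 7
Maximum ratio: 7
Cauchy's bound: |r| <= 1 + 7 = 8

Upper bound = 8


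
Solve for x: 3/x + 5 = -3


Subtract 5 from both sides: 3/x = -8
Multiply both sides by x: 3 = -8 * x
Divide by -8: x = -3/8

x = -3/8


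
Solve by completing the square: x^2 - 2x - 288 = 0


Start: x^2 - 2x - 288 = 0
Move constant: x^2 - 2x = 288
Half of -2 is -1, squared is 1
Add 1 to both sides: x^2 - 2x + 1 = 289
(x - 1)^2 = 289
x - 1 = ±17
x = 1 + 17 = 18 or x = 1 - 17 = -16

x = -16, x = 18


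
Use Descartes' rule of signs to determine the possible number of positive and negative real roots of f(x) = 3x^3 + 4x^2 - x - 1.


Descartes' rule of signs:

For positive roots, count sign changes in f(x) = 3x^3 + 4x^2 - x - 1:
Signs of coefficients: +, +, -, -
Number of sign changes: 1
Possible positive real roots: 1

For negative roots, examine f(-x) = -3x^3 + 4x^2 + x - 1:
Signs of coefficients: -, +, +, -
Number of sign changes: 2
Possible negative real roots: 2, 0

Positive roots: 1; Negative roots: 2 or 0


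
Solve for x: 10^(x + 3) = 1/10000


Express both sides with the same base.
1/10000 = 10^(-4)
Since the bases match, equate exponents: x + 3 = -4
So x = -4 - (3) = -7

x = -7


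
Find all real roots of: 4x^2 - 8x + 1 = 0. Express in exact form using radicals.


Using the quadratic formula: x = (-b ± sqrt(b^2 - 4ac)) / (2a)
Here a = 4, b = -8, c = 1
Discriminant = b^2 - 4ac = (-8)^2 - 4(4)(1) = 64 - 16 = 48
Since discriminant = 48 > 0, there are two real roots.
x = (8 ± 4*sqrt(3)) / 8
Simplifying: x = (2 ± sqrt(3)) / 2
Numerically: x ≈ 1.8660 or x ≈ 0.1340

x = (2 + sqrt(3)) / 2 or x = (2 - sqrt(3)) / 2


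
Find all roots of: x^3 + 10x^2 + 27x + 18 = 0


Let p(x) = x^3 + 10x^2 + 27x + 18. By the rational root theorem (leading coefficient 1), any rational root is an integer divisor of 18: try ±1, ±2, ... in turn.
Test x = 1: value = 56 ≠ 0.
Test x = -1: value = 0 ✓, so (x + 1) is a factor.
Synthetic division by (x + 1): bring down 1; 1(-1) + 10 = 9; 9(-1) + 27 = 18; 18(-1) + 18 = 0 → quotient x^2 + 9x + 18, remainder 0.
Solve the quadratic x^2 + 9x + 18 = 0: discriminant = 9^2 - 4(1)(18) = 81 - 72 = 9.
sqrt(9) = 3, so x = (-9 ± 3)/2: x = -3 or x = -6.
Collecting all roots found:

x = -6, x = -3, x = -1


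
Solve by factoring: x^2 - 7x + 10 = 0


We need two numbers that multiply to 10 and add to -7.
Those numbers are -2 and -5 (since (-2) * (-5) = 10 and (-2) + (-5) = -7).
So x^2 - 7x + 10 = (x - 2)(x - 5) = 0
Setting each factor to zero: x = 2 or x = 5

x = 2, x = 5


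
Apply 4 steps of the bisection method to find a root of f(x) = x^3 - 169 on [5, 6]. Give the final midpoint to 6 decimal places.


f(x) = x^3 - 169
f(5) = -44 < 0
f(6) = 47 > 0

Step 1: midpoint = (5.000000 + 6.000000)/2 = 5.500000
  f(5.500000) = -2.625000
  f(mid) < 0, so root is in [5.500000, 6.000000]

Step 2: midpoint = (5.500000 + 6.000000)/2 = 5.750000
  f(5.750000) = 21.109375
  f(mid) > 0, so root is in [5.500000, 5.750000]

Step 3: midpoint = (5.500000 + 5.750000)/2 = 5.625000
  f(5.625000) = 8.978516
  f(mid) > 0, so root is in [5.500000, 5.625000]

Step 4: midpoint = (5.500000 + 5.625000)/2 = 5.562500
  f(5.562500) = 3.111572
  f(mid) > 0, so root is in [5.500000, 5.562500]

midpoint = 5.562500


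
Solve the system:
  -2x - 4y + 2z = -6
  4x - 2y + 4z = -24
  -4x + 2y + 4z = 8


Using Cramer's rule. Expand each determinant along the first row.
D  = (-2)*[(-2)*4 - 4*2] - (-4)*[4*4 - 4*(-4)] + 2*[4*2 - (-2)*(-4)]
  = (-2)*(-16) - (-4)*(32) + 2*(0) = 160
Dx = (-6)*[(-2)*4 - 4*2] - (-4)*[(-24)*4 - 4*8] + 2*[(-24)*2 - (-2)*8]
  = (-6)*(-16) - (-4)*(-128) + 2*(-32) = -480
Dy = (-2)*[(-24)*4 - 4*8] - (-6)*[4*4 - 4*(-4)] + 2*[4*8 - (-24)*(-4)]
  = (-2)*(-128) - (-6)*(32) + 2*(-64) = 320
Dz = (-2)*[(-2)*8 - (-24)*2] - (-4)*[4*8 - (-24)*(-4)] + (-6)*[4*2 - (-2)*(-4)]
  = (-2)*(32) - (-4)*(-64) + (-6)*(0) = -320
x = Dx/D = -480/160 = -3, y = Dy/D = 320/160 = 2, z = Dz/D = -320/160 = -2
Check eq1: (-2)(-3) + (-4)(2) + (2)(-2) = -6 = -6 ✓
Check eq2: (4)(-3) + (-2)(2) + (4)(-2) = -24 = -24 ✓
Check eq3: (-4)(-3) + (2)(2) + (4)(-2) = 8 = 8 ✓

x = -3, y = 2, z = -2


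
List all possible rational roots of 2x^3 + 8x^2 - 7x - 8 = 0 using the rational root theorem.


Rational root theorem: possible roots are ±p/q where:
  p divides the constant term (-8): p ∈ {1, 2, 4, 8}
  q divides the leading coefficient (2): q ∈ {1, 2}

All possible rational roots: -8, -4, -2, -1, -1/2, 1/2, 1, 2, 4, 8

-8, -4, -2, -1, -1/2, 1/2, 1, 2, 4, 8


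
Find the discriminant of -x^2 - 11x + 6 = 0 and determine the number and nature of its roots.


For ax^2 + bx + c = 0, discriminant D = b^2 - 4ac
Here a = -1, b = -11, c = 6
D = (-11)^2 - 4(-1)(6) = 121 + 24 = 145

D = 145 > 0 but not a perfect square
The equation has 2 distinct real irrational roots.

Discriminant = 145, 2 distinct real irrational roots


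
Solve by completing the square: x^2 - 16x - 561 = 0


Start: x^2 - 16x - 561 = 0
Move constant: x^2 - 16x = 561
Half of -16 is -8, squared is 64
Add 64 to both sides: x^2 - 16x + 64 = 625
(x - 8)^2 = 625
x - 8 = ±25
x = 8 + 25 = 33 or x = 8 - 25 = -17

x = -17, x = 33


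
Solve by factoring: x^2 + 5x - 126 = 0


We need two numbers that multiply to -126 and add to 5.
Those numbers are -9 and 14 (since (-9) * 14 = -126 and (-9) + 14 = 5).
So x^2 + 5x - 126 = (x - 9)(x + 14) = 0
Setting each factor to zero: x = 9 or x = -14

x = -14, x = 9


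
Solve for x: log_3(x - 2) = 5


Convert to exponential form: x - 2 = 3^5 = 243
x = 243 + 2 = 245
Check: log_3(245 - 2) = log_3(243) = log_3(243) = 5 ✓

x = 245


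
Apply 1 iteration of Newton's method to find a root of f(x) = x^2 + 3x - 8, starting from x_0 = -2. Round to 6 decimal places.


Newton's method: x_(n+1) = x_n - f(x_n)/f'(x_n)
f(x) = x^2 + 3x - 8
f'(x) = 2x + 3

Iteration 1:
  f(-2.000000) = -10.000000
  f'(-2.000000) = -1.000000
  x_1 = -2.000000 - (-10.000000)/(-1.000000) = -12.000000

x_1 = -12.000000


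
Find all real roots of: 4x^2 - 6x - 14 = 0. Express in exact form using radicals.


Using the quadratic formula: x = (-b ± sqrt(b^2 - 4ac)) / (2a)
Here a = 4, b = -6, c = -14
Discriminant = b^2 - 4ac = (-6)^2 - 4(4)(-14) = 36 + 224 = 260
Since discriminant = 260 > 0, there are two real roots.
x = (6 ± 2*sqrt(65)) / 8
Simplifying: x = (3 ± sqrt(65)) / 4
Numerically: x ≈ 2.7656 or x ≈ -1.2656

x = (3 + sqrt(65)) / 4 or x = (3 - sqrt(65)) / 4


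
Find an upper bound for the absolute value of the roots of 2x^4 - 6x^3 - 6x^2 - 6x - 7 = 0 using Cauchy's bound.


Cauchy's bound: all roots r satisfy |r| <= 1 + max(|a_i/a_n|) for i = 0,...,n-1
where a_n is the leading coefficient.

Coefficients: [2, -6, -6, -6, -7]
Leading coefficient a_n = 2
Ratios |a_i/a_n|: 3, 3, 3, 7/2
Maximum ratio: 7/2
Cauchy's bound: |r| <= 1 + 7/2 = 9/2

Upper bound = 9/2


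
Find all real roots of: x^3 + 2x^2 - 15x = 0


The constant term is 0, so x = 0 is a root. Factor out x:
  x(x^2 + 2x - 15) = 0
Solve the quadratic x^2 + 2x - 15 = 0: discriminant = 2^2 - 4(1)(-15) = 4 + 60 = 64.
sqrt(64) = 8, so x = (-2 ± 8)/2: x = 3 or x = -5.

x = -5, x = 0, x = 3


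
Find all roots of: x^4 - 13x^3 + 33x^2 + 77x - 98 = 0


Let p(x) = x^4 - 13x^3 + 33x^2 + 77x - 98. By the rational root theorem (leading coefficient 1), any rational root is an integer divisor of 98: try ±1, ±2, ... in turn.
Test x = 1: value = 0 ✓, so (x - 1) is a factor.
Synthetic division by (x - 1): bring down 1; 1(1) - 13 = -12; (-12)(1) + 33 = 21; 21(1) + 77 = 98; 98(1) - 98 = 0 → quotient x^3 - 12x^2 + 21x + 98, remainder 0.
Continue with the quotient x^3 - 12x^2 + 21x + 98 (candidates must divide 98; re-test x = 1 first in case it repeats).
Test x = 1: value = 108 ≠ 0.
Test x = -1: value = 64 ≠ 0.
Test x = 2: value = 100 ≠ 0.
Test x = -2: value = 0 ✓, so (x + 2) is a factor.
Synthetic division by (x + 2): bring down 1; 1(-2) - 12 = -14; (-14)(-2) + 21 = 49; 49(-2) + 98 = 0 → quotient x^2 - 14x + 49, remainder 0.
Solve the quadratic x^2 - 14x + 49 = 0: discriminant = (-14)^2 - 4(1)(49) = 196 - 196 = 0.
Discriminant = 0, so a double root: x = 14/2 = 7.
Collecting all roots found:

x = -2, x = 1, x = 7 (multiplicity 2)


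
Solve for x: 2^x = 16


Express both sides with the same base.
16 = 2^4
Since the bases match: x = 4

x = 4


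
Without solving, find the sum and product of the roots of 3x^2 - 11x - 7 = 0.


By Vieta's formulas for ax^2 + bx + c = 0:
  Sum of roots = -b/a
  Product of roots = c/a

Here a = 3, b = -11, c = -7
Sum = -(-11)/3 = 11/3
Product = -7/3 = -7/3

Sum = 11/3, Product = -7/3


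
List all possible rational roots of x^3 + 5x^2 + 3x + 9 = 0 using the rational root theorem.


Rational root theorem: possible roots are ±p/q where:
  p divides the constant term (9): p ∈ {1, 3, 9}
  q divides the leading coefficient (1): q ∈ {1}

All possible rational roots: -9, -3, -1, 1, 3, 9

-9, -3, -1, 1, 3, 9


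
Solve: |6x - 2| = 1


An absolute value equation |expr| = 1 gives two cases:
Case 1: 6x - 2 = 1
  6x = 3, so x = 1/2
Case 2: 6x - 2 = -1
  6x = 1, so x = 1/6

x = 1/6, x = 1/2


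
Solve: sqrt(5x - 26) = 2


Square both sides: 5x - 26 = 2^2 = 4
5x = 4 + 26 = 30
x = 6
Check: sqrt(5*6 - 26) = sqrt(4) = 2 ✓

x = 6


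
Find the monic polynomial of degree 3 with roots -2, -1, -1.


A monic polynomial with roots -2, -1, -1 is:
p(x) = (x + 2)(x + 1)(x + 1)
After multiplying by (x + 2): x + 2
After multiplying by (x + 1): x^2 + 3x + 2
After multiplying by (x + 1): x^3 + 4x^2 + 5x + 2

x^3 + 4x^2 + 5x + 2


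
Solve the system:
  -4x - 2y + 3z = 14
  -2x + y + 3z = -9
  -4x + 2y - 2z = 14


Using Cramer's rule. Expand each determinant along the first row.
D  = (-4)*[1*(-2) - 3*2] - (-2)*[(-2)*(-2) - 3*(-4)] + 3*[(-2)*2 - 1*(-4)]
  = (-4)*(-8) - (-2)*(16) + 3*(0) = 64
Dx = 14*[1*(-2) - 3*2] - (-2)*[(-9)*(-2) - 3*14] + 3*[(-9)*2 - 1*14]
  = 14*(-8) - (-2)*(-24) + 3*(-32) = -256
Dy = (-4)*[(-9)*(-2) - 3*14] - 14*[(-2)*(-2) - 3*(-4)] + 3*[(-2)*14 - (-9)*(-4)]
  = (-4)*(-24) - 14*(16) + 3*(-64) = -320
Dz = (-4)*[1*14 - (-9)*2] - (-2)*[(-2)*14 - (-9)*(-4)] + 14*[(-2)*2 - 1*(-4)]
  = (-4)*(32) - (-2)*(-64) + 14*(0) = -256
x = Dx/D = -256/64 = -4, y = Dy/D = -320/64 = -5, z = Dz/D = -256/64 = -4
Check eq1: (-4)(-4) + (-2)(-5) + (3)(-4) = 14 = 14 ✓
Check eq2: (-2)(-4) + (1)(-5) + (3)(-4) = -9 = -9 ✓
Check eq3: (-4)(-4) + (2)(-5) + (-2)(-4) = 14 = 14 ✓

x = -4, y = -5, z = -4


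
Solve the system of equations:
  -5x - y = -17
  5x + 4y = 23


Using Cramer's rule:
Determinant D = (-5)(4) - (5)(-1) = -20 + 5 = -15
Dx = (-17)(4) - (23)(-1) = -68 + 23 = -45
Dy = (-5)(23) - (5)(-17) = -115 + 85 = -30
x = Dx/D = -45/-15 = 3
y = Dy/D = -30/-15 = 2

x = 3, y = 2


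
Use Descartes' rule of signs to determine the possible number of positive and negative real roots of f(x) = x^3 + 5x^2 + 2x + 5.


Descartes' rule of signs:

For positive roots, count sign changes in f(x) = x^3 + 5x^2 + 2x + 5:
Signs of coefficients: +, +, +, +
Number of sign changes: 0
Possible positive real roots: 0

For negative roots, examine f(-x) = -x^3 + 5x^2 - 2x + 5:
Signs of coefficients: -, +, -, +
Number of sign changes: 3
Possible negative real roots: 3, 1

Positive roots: 0; Negative roots: 3 or 1


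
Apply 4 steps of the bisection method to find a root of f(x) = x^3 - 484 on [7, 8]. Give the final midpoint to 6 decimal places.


f(x) = x^3 - 484
f(7) = -141 < 0
f(8) = 28 > 0

Step 1: midpoint = (7.000000 + 8.000000)/2 = 7.500000
  f(7.500000) = -62.125000
  f(mid) < 0, so root is in [7.500000, 8.000000]

Step 2: midpoint = (7.500000 + 8.000000)/2 = 7.750000
  f(7.750000) = -18.515625
  f(mid) < 0, so root is in [7.750000, 8.000000]

Step 3: midpoint = (7.750000 + 8.000000)/2 = 7.875000
  f(7.875000) = 4.373047
  f(mid) > 0, so root is in [7.750000, 7.875000]

Step 4: midpoint = (7.750000 + 7.875000)/2 = 7.812500
  f(7.812500) = -7.162842
  f(mid) < 0, so root is in [7.812500, 7.875000]

midpoint = 7.812500


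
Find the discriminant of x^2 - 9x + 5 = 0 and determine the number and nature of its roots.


For ax^2 + bx + c = 0, discriminant D = b^2 - 4ac
Here a = 1, b = -9, c = 5
D = (-9)^2 - 4(1)(5) = 81 - 20 = 61

D = 61 > 0 but not a perfect square
The equation has 2 distinct real irrational roots.

Discriminant = 61, 2 distinct real irrational roots


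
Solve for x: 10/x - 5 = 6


Subtract -5 from both sides: 10/x = 11
Multiply both sides by x: 10 = 11 * x
Divide by 11: x = 10/11

x = 10/11


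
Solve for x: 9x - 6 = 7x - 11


Starting with: 9x - 6 = 7x - 11
Move all x terms to left: (9 - 7)x = -11 + 6
Simplify: 2x = -5
Divide both sides by 2: x = -5/2

x = -5/2


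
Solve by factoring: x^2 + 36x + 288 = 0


We need two numbers that multiply to 288 and add to 36.
Those numbers are 24 and 12 (since 24 * 12 = 288 and 24 + 12 = 36).
So x^2 + 36x + 288 = (x + 24)(x + 12) = 0
Setting each factor to zero: x = -24 or x = -12

x = -24, x = -12


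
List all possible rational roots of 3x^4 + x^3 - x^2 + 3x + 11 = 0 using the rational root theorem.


Rational root theorem: possible roots are ±p/q where:
  p divides the constant term (11): p ∈ {1, 11}
  q divides the leading coefficient (3): q ∈ {1, 3}

All possible rational roots: -11, -11/3, -1, -1/3, 1/3, 1, 11/3, 11

-11, -11/3, -1, -1/3, 1/3, 1, 11/3, 11


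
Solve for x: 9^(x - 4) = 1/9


Express both sides with the same base.
1/9 = 9^(-1)
Since the bases match, equate exponents: x - 4 = -1
So x = -1 - (-4) = 3

x = 3


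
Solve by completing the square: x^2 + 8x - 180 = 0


Start: x^2 + 8x - 180 = 0
Move constant: x^2 + 8x = 180
Half of 8 is 4, squared is 16
Add 16 to both sides: x^2 + 8x + 16 = 196
(x + 4)^2 = 196
x + 4 = ±14
x = -4 + 14 = 10 or x = -4 - 14 = -18

x = -18, x = 10


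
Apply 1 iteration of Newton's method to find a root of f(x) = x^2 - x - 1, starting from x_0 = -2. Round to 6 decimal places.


Newton's method: x_(n+1) = x_n - f(x_n)/f'(x_n)
f(x) = x^2 - x - 1
f'(x) = 2x - 1

Iteration 1:
  f(-2.000000) = 5.000000
  f'(-2.000000) = -5.000000
  x_1 = -2.000000 - (5.000000)/(-5.000000) = -1.000000

x_1 = -1.000000


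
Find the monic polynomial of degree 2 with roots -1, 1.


A monic polynomial with roots -1, 1 is:
p(x) = (x + 1)(x - 1)
After multiplying by (x + 1): x + 1
After multiplying by (x - 1): x^2 - 1

x^2 - 1


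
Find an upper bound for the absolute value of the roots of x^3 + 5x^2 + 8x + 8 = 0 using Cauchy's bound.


Cauchy's bound: all roots r satisfy |r| <= 1 + max(|a_i/a_n|) for i = 0,...,n-1
where a_n is the leading coefficient.

Coefficients: [1, 5, 8, 8]
Leading coefficient a_n = 1
Ratios |a_i/a_n|: 5, 8, 8
Maximum ratio: 8
Cauchy's bound: |r| <= 1 + 8 = 9

Upper bound = 9


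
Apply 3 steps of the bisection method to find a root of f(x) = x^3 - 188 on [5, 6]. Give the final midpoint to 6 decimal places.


f(x) = x^3 - 188
f(5) = -63 < 0
f(6) = 28 > 0

Step 1: midpoint = (5.000000 + 6.000000)/2 = 5.500000
  f(5.500000) = -21.625000
  f(mid) < 0, so root is in [5.500000, 6.000000]

Step 2: midpoint = (5.500000 + 6.000000)/2 = 5.750000
  f(5.750000) = 2.109375
  f(mid) > 0, so root is in [5.500000, 5.750000]

Step 3: midpoint = (5.500000 + 5.750000)/2 = 5.625000
  f(5.625000) = -10.021484
  f(mid) < 0, so root is in [5.625000, 5.750000]

midpoint = 5.625000


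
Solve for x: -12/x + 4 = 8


Subtract 4 from both sides: -12/x = 4
Multiply both sides by x: -12 = 4 * x
Divide by 4: x = -3

x = -3


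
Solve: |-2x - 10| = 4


An absolute value equation |expr| = 4 gives two cases:
Case 1: -2x - 10 = 4
  -2x = 14, so x = -7
Case 2: -2x - 10 = -4
  -2x = 6, so x = -3

x = -7, x = -3


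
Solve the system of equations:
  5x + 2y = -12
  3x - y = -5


Using Cramer's rule:
Determinant D = (5)(-1) - (3)(2) = -5 - 6 = -11
Dx = (-12)(-1) - (-5)(2) = 12 + 10 = 22
Dy = (5)(-5) - (3)(-12) = -25 + 36 = 11
x = Dx/D = 22/-11 = -2
y = Dy/D = 11/-11 = -1

x = -2, y = -1


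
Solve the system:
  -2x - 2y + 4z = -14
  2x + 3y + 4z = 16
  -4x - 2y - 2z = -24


Using Cramer's rule. Expand each determinant along the first row.
D  = (-2)*[3*(-2) - 4*(-2)] - (-2)*[2*(-2) - 4*(-4)] + 4*[2*(-2) - 3*(-4)]
  = (-2)*(2) - (-2)*(12) + 4*(8) = 52
Dx = (-14)*[3*(-2) - 4*(-2)] - (-2)*[16*(-2) - 4*(-24)] + 4*[16*(-2) - 3*(-24)]
  = (-14)*(2) - (-2)*(64) + 4*(40) = 260
Dy = (-2)*[16*(-2) - 4*(-24)] - (-14)*[2*(-2) - 4*(-4)] + 4*[2*(-24) - 16*(-4)]
  = (-2)*(64) - (-14)*(12) + 4*(16) = 104
Dz = (-2)*[3*(-24) - 16*(-2)] - (-2)*[2*(-24) - 16*(-4)] + (-14)*[2*(-2) - 3*(-4)]
  = (-2)*(-40) - (-2)*(16) + (-14)*(8) = 0
x = Dx/D = 260/52 = 5, y = Dy/D = 104/52 = 2, z = Dz/D = 0/52 = 0
Check eq1: (-2)(5) + (-2)(2) + (4)(0) = -14 = -14 ✓
Check eq2: (2)(5) + (3)(2) + (4)(0) = 16 = 16 ✓
Check eq3: (-4)(5) + (-2)(2) + (-2)(0) = -24 = -24 ✓

x = 5, y = 2, z = 0


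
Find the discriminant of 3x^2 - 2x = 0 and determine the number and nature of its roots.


For ax^2 + bx + c = 0, discriminant D = b^2 - 4ac
Here a = 3, b = -2, c = 0
D = (-2)^2 - 4(3)(0) = 4 - 0 = 4

D = 4 > 0 and is a perfect square (sqrt = 2)
The equation has 2 distinct real rational roots.

Discriminant = 4, 2 distinct real rational roots


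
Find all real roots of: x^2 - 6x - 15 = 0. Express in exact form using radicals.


Using the quadratic formula: x = (-b ± sqrt(b^2 - 4ac)) / (2a)
Here a = 1, b = -6, c = -15
Discriminant = b^2 - 4ac = (-6)^2 - 4(1)(-15) = 36 + 60 = 96
Since discriminant = 96 > 0, there are two real roots.
x = (6 ± 4*sqrt(6)) / 2
Simplifying: x = 3 ± 2*sqrt(6)
Numerically: x ≈ 7.8990 or x ≈ -1.8990

x = 3 + 2*sqrt(6) or x = 3 - 2*sqrt(6)


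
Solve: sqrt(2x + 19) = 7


Square both sides: 2x + 19 = 7^2 = 49
2x = 49 - 19 = 30
x = 15
Check: sqrt(2*15 + 19) = sqrt(49) = 7 ✓

x = 15


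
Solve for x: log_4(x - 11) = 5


Convert to exponential form: x - 11 = 4^5 = 1024
x = 1024 + 11 = 1035
Check: log_4(1035 - 11) = log_4(1024) = log_4(1024) = 5 ✓

x = 1035


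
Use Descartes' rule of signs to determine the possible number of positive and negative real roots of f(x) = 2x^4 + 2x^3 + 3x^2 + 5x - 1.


Descartes' rule of signs:

For positive roots, count sign changes in f(x) = 2x^4 + 2x^3 + 3x^2 + 5x - 1:
Signs of coefficients: +, +, +, +, -
Number of sign changes: 1
Possible positive real roots: 1

For negative roots, examine f(-x) = 2x^4 - 2x^3 + 3x^2 - 5x - 1:
Signs of coefficients: +, -, +, -, -
Number of sign changes: 3
Possible negative real roots: 3, 1

Positive roots: 1; Negative roots: 3 or 1


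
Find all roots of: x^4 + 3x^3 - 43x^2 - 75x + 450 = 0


Let p(x) = x^4 + 3x^3 - 43x^2 - 75x + 450. By the rational root theorem (leading coefficient 1), any rational root is an integer divisor of 450: try ±1, ±2, ... in turn.
Test x = 1: value = 336 ≠ 0.
Test x = -1: value = 480 ≠ 0.
Test x = 2: value = 168 ≠ 0.
Test x = -2: value = 420 ≠ 0.
Test x = 3: value = 0 ✓, so (x - 3) is a factor.
Synthetic division by (x - 3): bring down 1; 1(3) + 3 = 6; 6(3) - 43 = -25; (-25)(3) - 75 = -150; (-150)(3) + 450 = 0 → quotient x^3 + 6x^2 - 25x - 150, remainder 0.
Continue with the quotient x^3 + 6x^2 - 25x - 150 (candidates must divide 150; re-test x = 3 first in case it repeats).
Test x = 3: value = -144 ≠ 0.
Test x = -3: value = -48 ≠ 0.
Test x = 5: value = 0 ✓, so (x - 5) is a factor.
Synthetic division by (x - 5): bring down 1; 1(5) + 6 = 11; 11(5) - 25 = 30; 30(5) - 150 = 0 → quotient x^2 + 11x + 30, remainder 0.
Solve the quadratic x^2 + 11x + 30 = 0: discriminant = 11^2 - 4(1)(30) = 121 - 120 = 1.
sqrt(1) = 1, so x = (-11 ± 1)/2: x = -5 or x = -6.
Collecting all roots found:

x = -6, x = -5, x = 3, x = 5


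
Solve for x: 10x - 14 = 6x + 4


Starting with: 10x - 14 = 6x + 4
Move all x terms to left: (10 - 6)x = 4 + 14
Simplify: 4x = 18
Divide both sides by 4: x = 9/2

x = 9/2


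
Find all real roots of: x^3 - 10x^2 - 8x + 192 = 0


Let p(x) = x^3 - 10x^2 - 8x + 192. By the rational root theorem (leading coefficient 1), any rational root is an integer divisor of 192: try ±1, ±2, ... in turn.
Test x = 1: value = 175 ≠ 0.
Test x = -1: value = 189 ≠ 0.
Test x = 2: value = 144 ≠ 0.
Test x = -2: value = 160 ≠ 0.
Test x = 3: value = 105 ≠ 0.
Test x = -3: value = 99 ≠ 0.
Test x = 4: value = 64 ≠ 0.
Test x = -4: value = 0 ✓, so (x + 4) is a factor.
Synthetic division by (x + 4): bring down 1; 1(-4) - 10 = -14; (-14)(-4) - 8 = 48; 48(-4) + 192 = 0 → quotient x^2 - 14x + 48, remainder 0.
Solve the quadratic x^2 - 14x + 48 = 0: discriminant = (-14)^2 - 4(1)(48) = 196 - 192 = 4.
sqrt(4) = 2, so x = (14 ± 2)/2: x = 8 or x = 6.

x = -4, x = 6, x = 8


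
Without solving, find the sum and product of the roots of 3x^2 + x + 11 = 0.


By Vieta's formulas for ax^2 + bx + c = 0:
  Sum of roots = -b/a
  Product of roots = c/a

Here a = 3, b = 1, c = 11
Sum = -(1)/3 = -1/3
Product = 11/3 = 11/3

Sum = -1/3, Product = 11/3


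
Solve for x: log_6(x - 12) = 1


Convert to exponential form: x - 12 = 6^1 = 6
x = 6 + 12 = 18
Check: log_6(18 - 12) = log_6(6) = log_6(6) = 1 ✓

x = 18


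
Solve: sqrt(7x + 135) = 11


Square both sides: 7x + 135 = 11^2 = 121
7x = 121 - 135 = -14
x = -2
Check: sqrt(7*(-2) + 135) = sqrt(121) = 11 ✓

x = -2


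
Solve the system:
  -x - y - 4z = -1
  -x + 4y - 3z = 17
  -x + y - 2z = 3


Using Cramer's rule. Expand each determinant along the first row.
D  = (-1)*[4*(-2) - (-3)*1] - (-1)*[(-1)*(-2) - (-3)*(-1)] + (-4)*[(-1)*1 - 4*(-1)]
  = (-1)*(-5) - (-1)*(-1) + (-4)*(3) = -8
Dx = (-1)*[4*(-2) - (-3)*1] - (-1)*[17*(-2) - (-3)*3] + (-4)*[17*1 - 4*3]
  = (-1)*(-5) - (-1)*(-25) + (-4)*(5) = -40
Dy = (-1)*[17*(-2) - (-3)*3] - (-1)*[(-1)*(-2) - (-3)*(-1)] + (-4)*[(-1)*3 - 17*(-1)]
  = (-1)*(-25) - (-1)*(-1) + (-4)*(14) = -32
Dz = (-1)*[4*3 - 17*1] - (-1)*[(-1)*3 - 17*(-1)] + (-1)*[(-1)*1 - 4*(-1)]
  = (-1)*(-5) - (-1)*(14) + (-1)*(3) = 16
x = Dx/D = -40/-8 = 5, y = Dy/D = -32/-8 = 4, z = Dz/D = 16/-8 = -2
Check eq1: (-1)(5) + (-1)(4) + (-4)(-2) = -1 = -1 ✓
Check eq2: (-1)(5) + (4)(4) + (-3)(-2) = 17 = 17 ✓
Check eq3: (-1)(5) + (1)(4) + (-2)(-2) = 3 = 3 ✓

x = 5, y = 4, z = -2


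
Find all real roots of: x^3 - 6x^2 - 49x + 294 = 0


Let p(x) = x^3 - 6x^2 - 49x + 294. By the rational root theorem (leading coefficient 1), any rational root is an integer divisor of 294: try ±1, ±2, ... in turn.
Test x = 1: value = 240 ≠ 0.
Test x = -1: value = 336 ≠ 0.
Test x = 2: value = 180 ≠ 0.
Test x = -2: value = 360 ≠ 0.
Test x = 3: value = 120 ≠ 0.
Test x = -3: value = 360 ≠ 0.
Test x = 6: value = 0 ✓, so (x - 6) is a factor.
Synthetic division by (x - 6): bring down 1; 1(6) - 6 = 0; 0(6) - 49 = -49; (-49)(6) + 294 = 0 → quotient x^2 - 49, remainder 0.
Solve the quadratic x^2 - 49 = 0: discriminant = 0^2 - 4(1)(-49) = 0 + 196 = 196.
sqrt(196) = 14, so x = (0 ± 14)/2: x = 7 or x = -7.

x = -7, x = 6, x = 7


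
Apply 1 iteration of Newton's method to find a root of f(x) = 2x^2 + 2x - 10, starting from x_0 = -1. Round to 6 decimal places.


Newton's method: x_(n+1) = x_n - f(x_n)/f'(x_n)
f(x) = 2x^2 + 2x - 10
f'(x) = 4x + 2

Iteration 1:
  f(-1.000000) = -10.000000
  f'(-1.000000) = -2.000000
  x_1 = -1.000000 - (-10.000000)/(-2.000000) = -6.000000

x_1 = -6.000000


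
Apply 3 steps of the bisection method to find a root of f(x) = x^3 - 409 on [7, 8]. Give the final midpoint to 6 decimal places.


f(x) = x^3 - 409
f(7) = -66 < 0
f(8) = 103 > 0

Step 1: midpoint = (7.000000 + 8.000000)/2 = 7.500000
  f(7.500000) = 12.875000
  f(mid) > 0, so root is in [7.000000, 7.500000]

Step 2: midpoint = (7.000000 + 7.500000)/2 = 7.250000
  f(7.250000) = -27.921875
  f(mid) < 0, so root is in [7.250000, 7.500000]

Step 3: midpoint = (7.250000 + 7.500000)/2 = 7.375000
  f(7.375000) = -7.869141
  f(mid) < 0, so root is in [7.375000, 7.500000]

midpoint = 7.375000


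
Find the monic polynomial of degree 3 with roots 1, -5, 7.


A monic polynomial with roots 1, -5, 7 is:
p(x) = (x - 1)(x + 5)(x - 7)
After multiplying by (x - 1): x - 1
After multiplying by (x + 5): x^2 + 4x - 5
After multiplying by (x - 7): x^3 - 3x^2 - 33x + 35

x^3 - 3x^2 - 33x + 35


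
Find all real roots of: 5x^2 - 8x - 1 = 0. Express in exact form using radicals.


Using the quadratic formula: x = (-b ± sqrt(b^2 - 4ac)) / (2a)
Here a = 5, b = -8, c = -1
Discriminant = b^2 - 4ac = (-8)^2 - 4(5)(-1) = 64 + 20 = 84
Since discriminant = 84 > 0, there are two real roots.
x = (8 ± 2*sqrt(21)) / 10
Simplifying: x = (4 ± sqrt(21)) / 5
Numerically: x ≈ 1.7165 or x ≈ -0.1165

x = (4 + sqrt(21)) / 5 or x = (4 - sqrt(21)) / 5


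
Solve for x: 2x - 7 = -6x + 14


Starting with: 2x - 7 = -6x + 14
Move all x terms to left: (2 + 6)x = 14 + 7
Simplify: 8x = 21
Divide both sides by 8: x = 21/8

x = 21/8


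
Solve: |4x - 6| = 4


An absolute value equation |expr| = 4 gives two cases:
Case 1: 4x - 6 = 4
  4x = 10, so x = 5/2
Case 2: 4x - 6 = -4
  4x = 2, so x = 1/2

x = 1/2, x = 5/2


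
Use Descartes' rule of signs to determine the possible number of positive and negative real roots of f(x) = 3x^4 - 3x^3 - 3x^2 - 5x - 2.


Descartes' rule of signs:

For positive roots, count sign changes in f(x) = 3x^4 - 3x^3 - 3x^2 - 5x - 2:
Signs of coefficients: +, -, -, -, -
Number of sign changes: 1
Possible positive real roots: 1

For negative roots, examine f(-x) = 3x^4 + 3x^3 - 3x^2 + 5x - 2:
Signs of coefficients: +, +, -, +, -
Number of sign changes: 3
Possible negative real roots: 3, 1

Positive roots: 1; Negative roots: 3 or 1


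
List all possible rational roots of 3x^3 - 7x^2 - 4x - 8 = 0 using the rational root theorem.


Rational root theorem: possible roots are ±p/q where:
  p divides the constant term (-8): p ∈ {1, 2, 4, 8}
  q divides the leading coefficient (3): q ∈ {1, 3}

All possible rational roots: -8, -4, -8/3, -2, -4/3, -1, -2/3, -1/3, 1/3, 2/3, 1, 4/3, 2, 8/3, 4, 8

-8, -4, -8/3, -2, -4/3, -1, -2/3, -1/3, 1/3, 2/3, 1, 4/3, 2, 8/3, 4, 8


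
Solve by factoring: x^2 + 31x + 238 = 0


We need two numbers that multiply to 238 and add to 31.
Those numbers are 14 and 17 (since 14 * 17 = 238 and 14 + 17 = 31).
So x^2 + 31x + 238 = (x + 14)(x + 17) = 0
Setting each factor to zero: x = -14 or x = -17

x = -17, x = -14


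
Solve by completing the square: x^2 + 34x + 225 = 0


Start: x^2 + 34x + 225 = 0
Move constant: x^2 + 34x = -225
Half of 34 is 17, squared is 289
Add 289 to both sides: x^2 + 34x + 289 = 64
(x + 17)^2 = 64
x + 17 = ±8
x = -17 + 8 = -9 or x = -17 - 8 = -25

x = -25, x = -9


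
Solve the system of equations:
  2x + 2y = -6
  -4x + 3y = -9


Using Cramer's rule:
Determinant D = (2)(3) - (-4)(2) = 6 + 8 = 14
Dx = (-6)(3) - (-9)(2) = -18 + 18 = 0
Dy = (2)(-9) - (-4)(-6) = -18 - 24 = -42
x = Dx/D = 0/14 = 0
y = Dy/D = -42/14 = -3

x = 0, y = -3


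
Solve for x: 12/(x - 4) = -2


Multiply both sides by (x - 4): 12 = -2(x - 4)
Distribute: 12 = -2x + 8
-2x = 12 - 8 = 4
x = -2

x = -2


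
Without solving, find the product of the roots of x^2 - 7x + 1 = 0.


By Vieta's formulas for ax^2 + bx + c = 0:
  Sum of roots = -b/a
  Product of roots = c/a

Here a = 1, b = -7, c = 1
Sum = -(-7)/1 = 7
Product = 1/1 = 1

Product = 1


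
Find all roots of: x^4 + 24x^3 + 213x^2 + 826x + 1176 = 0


Let p(x) = x^4 + 24x^3 + 213x^2 + 826x + 1176. By the rational root theorem (leading coefficient 1), any rational root is an integer divisor of 1176: try ±1, ±2, ... in turn.
Test x = 1: value = 2240 ≠ 0.
Test x = -1: value = 540 ≠ 0.
Test x = 2: value = 3888 ≠ 0.
Test x = -2: value = 200 ≠ 0.
Test x = 3: value = 6300 ≠ 0.
Test x = -3: value = 48 ≠ 0.
Test x = 4: value = 9680 ≠ 0.
Test x = -4: value = 0 ✓, so (x + 4) is a factor.
Synthetic division by (x + 4): bring down 1; 1(-4) + 24 = 20; 20(-4) + 213 = 133; 133(-4) + 826 = 294; 294(-4) + 1176 = 0 → quotient x^3 + 20x^2 + 133x + 294, remainder 0.
Continue with the quotient x^3 + 20x^2 + 133x + 294 (candidates must divide 294).
Test x = 6: value = 2028 ≠ 0.
Test x = -6: value = 0 ✓, so (x + 6) is a factor.
Synthetic division by (x + 6): bring down 1; 1(-6) + 20 = 14; 14(-6) + 133 = 49; 49(-6) + 294 = 0 → quotient x^2 + 14x + 49, remainder 0.
Solve the quadratic x^2 + 14x + 49 = 0: discriminant = 14^2 - 4(1)(49) = 196 - 196 = 0.
Discriminant = 0, so a double root: x = -14/2 = -7.
Collecting all roots found:

x = -7 (multiplicity 2), x = -6, x = -4


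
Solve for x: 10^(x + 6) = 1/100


Express both sides with the same base.
1/100 = 10^(-2)
Since the bases match, equate exponents: x + 6 = -2
So x = -2 - (6) = -8

x = -8


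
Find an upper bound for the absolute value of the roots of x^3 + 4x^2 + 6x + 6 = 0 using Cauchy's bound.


Cauchy's bound: all roots r satisfy |r| <= 1 + max(|a_i/a_n|) for i = 0,...,n-1
where a_n is the leading coefficient.

Coefficients: [1, 4, 6, 6]
Leading coefficient a_n = 1
Ratios |a_i/a_n|: 4, 6, 6
Maximum ratio: 6
Cauchy's bound: |r| <= 1 + 6 = 7

Upper bound = 7


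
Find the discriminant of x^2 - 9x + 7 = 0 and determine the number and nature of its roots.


For ax^2 + bx + c = 0, discriminant D = b^2 - 4ac
Here a = 1, b = -9, c = 7
D = (-9)^2 - 4(1)(7) = 81 - 28 = 53

D = 53 > 0 but not a perfect square
The equation has 2 distinct real irrational roots.

Discriminant = 53, 2 distinct real irrational roots


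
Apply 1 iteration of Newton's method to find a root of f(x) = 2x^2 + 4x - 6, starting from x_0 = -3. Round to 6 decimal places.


Newton's method: x_(n+1) = x_n - f(x_n)/f'(x_n)
f(x) = 2x^2 + 4x - 6
f'(x) = 4x + 4

Iteration 1:
  f(-3.000000) = 0.000000
  f'(-3.000000) = -8.000000
  x_1 = -3.000000 - (0.000000)/(-8.000000) = -3.000000

x_1 = -3.000000


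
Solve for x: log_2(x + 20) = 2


Convert to exponential form: x + 20 = 2^2 = 4
x = 4 - 20 = -16
Check: log_2(-16 + 20) = log_2(4) = log_2(4) = 2 ✓

x = -16


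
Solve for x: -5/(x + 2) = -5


Multiply both sides by (x + 2): -5 = -5(x + 2)
Distribute: -5 = -5x - 10
-5x = -5 + 10 = 5
x = -1

x = -1


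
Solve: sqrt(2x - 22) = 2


Square both sides: 2x - 22 = 2^2 = 4
2x = 4 + 22 = 26
x = 13
Check: sqrt(2*13 - 22) = sqrt(4) = 2 ✓

x = 13


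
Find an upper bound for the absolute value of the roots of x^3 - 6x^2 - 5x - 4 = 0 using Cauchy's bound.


Cauchy's bound: all roots r satisfy |r| <= 1 + max(|a_i/a_n|) for i = 0,...,n-1
where a_n is the leading coefficient.

Coefficients: [1, -6, -5, -4]
Leading coefficient a_n = 1
Ratios |a_i/a_n|: 6, 5, 4
Maximum ratio: 6
Cauchy's bound: |r| <= 1 + 6 = 7

Upper bound = 7


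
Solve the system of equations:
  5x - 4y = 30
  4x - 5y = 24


Using Cramer's rule:
Determinant D = (5)(-5) - (4)(-4) = -25 + 16 = -9
Dx = (30)(-5) - (24)(-4) = -150 + 96 = -54
Dy = (5)(24) - (4)(30) = 120 - 120 = 0
x = Dx/D = -54/-9 = 6
y = Dy/D = 0/-9 = 0

x = 6, y = 0


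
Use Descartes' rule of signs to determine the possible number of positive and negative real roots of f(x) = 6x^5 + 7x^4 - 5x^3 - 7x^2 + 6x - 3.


Descartes' rule of signs:

For positive roots, count sign changes in f(x) = 6x^5 + 7x^4 - 5x^3 - 7x^2 + 6x - 3:
Signs of coefficients: +, +, -, -, +, -
Number of sign changes: 3
Possible positive real roots: 3, 1

For negative roots, examine f(-x) = -6x^5 + 7x^4 + 5x^3 - 7x^2 - 6x - 3:
Signs of coefficients: -, +, +, -, -, -
Number of sign changes: 2
Possible negative real roots: 2, 0

Positive roots: 3 or 1; Negative roots: 2 or 0


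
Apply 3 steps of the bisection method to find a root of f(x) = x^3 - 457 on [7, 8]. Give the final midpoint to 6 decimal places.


f(x) = x^3 - 457
f(7) = -114 < 0
f(8) = 55 > 0

Step 1: midpoint = (7.000000 + 8.000000)/2 = 7.500000
  f(7.500000) = -35.125000
  f(mid) < 0, so root is in [7.500000, 8.000000]

Step 2: midpoint = (7.500000 + 8.000000)/2 = 7.750000
  f(7.750000) = 8.484375
  f(mid) > 0, so root is in [7.500000, 7.750000]

Step 3: midpoint = (7.500000 + 7.750000)/2 = 7.625000
  f(7.625000) = -13.677734
  f(mid) < 0, so root is in [7.625000, 7.750000]

midpoint = 7.625000


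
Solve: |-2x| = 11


An absolute value equation |expr| = 11 gives two cases:
Case 1: -2x = 11
  -2x = 11, so x = -11/2
Case 2: -2x = -11
  -2x = -11, so x = 11/2

x = -11/2, x = 11/2


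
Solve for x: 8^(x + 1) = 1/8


Express both sides with the same base.
1/8 = 8^(-1)
Since the bases match, equate exponents: x + 1 = -1
So x = -1 - (1) = -2

x = -2


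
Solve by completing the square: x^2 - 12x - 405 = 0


Start: x^2 - 12x - 405 = 0
Move constant: x^2 - 12x = 405
Half of -12 is -6, squared is 36
Add 36 to both sides: x^2 - 12x + 36 = 441
(x - 6)^2 = 441
x - 6 = ±21
x = 6 + 21 = 27 or x = 6 - 21 = -15

x = -15, x = 27


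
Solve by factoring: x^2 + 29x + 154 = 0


We need two numbers that multiply to 154 and add to 29.
Those numbers are 7 and 22 (since 7 * 22 = 154 and 7 + 22 = 29).
So x^2 + 29x + 154 = (x + 7)(x + 22) = 0
Setting each factor to zero: x = -7 or x = -22

x = -22, x = -7


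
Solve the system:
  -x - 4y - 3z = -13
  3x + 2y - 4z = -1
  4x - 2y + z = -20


Using Cramer's rule. Expand each determinant along the first row.
D  = (-1)*[2*1 - (-4)*(-2)] - (-4)*[3*1 - (-4)*4] + (-3)*[3*(-2) - 2*4]
  = (-1)*(-6) - (-4)*(19) + (-3)*(-14) = 124
Dx = (-13)*[2*1 - (-4)*(-2)] - (-4)*[(-1)*1 - (-4)*(-20)] + (-3)*[(-1)*(-2) - 2*(-20)]
  = (-13)*(-6) - (-4)*(-81) + (-3)*(42) = -372
Dy = (-1)*[(-1)*1 - (-4)*(-20)] - (-13)*[3*1 - (-4)*4] + (-3)*[3*(-20) - (-1)*4]
  = (-1)*(-81) - (-13)*(19) + (-3)*(-56) = 496
Dz = (-1)*[2*(-20) - (-1)*(-2)] - (-4)*[3*(-20) - (-1)*4] + (-13)*[3*(-2) - 2*4]
  = (-1)*(-42) - (-4)*(-56) + (-13)*(-14) = 0
x = Dx/D = -372/124 = -3, y = Dy/D = 496/124 = 4, z = Dz/D = 0/124 = 0
Check eq1: (-1)(-3) + (-4)(4) + (-3)(0) = -13 = -13 ✓
Check eq2: (3)(-3) + (2)(4) + (-4)(0) = -1 = -1 ✓
Check eq3: (4)(-3) + (-2)(4) + (1)(0) = -20 = -20 ✓

x = -3, y = 4, z = 0


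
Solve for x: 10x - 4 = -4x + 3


Starting with: 10x - 4 = -4x + 3
Move all x terms to left: (10 + 4)x = 3 + 4
Simplify: 14x = 7
Divide both sides by 14: x = 1/2

x = 1/2


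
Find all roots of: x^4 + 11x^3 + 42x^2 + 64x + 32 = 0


Let p(x) = x^4 + 11x^3 + 42x^2 + 64x + 32. By the rational root theorem (leading coefficient 1), any rational root is an integer divisor of 32: try ±1, ±2, ... in turn.
Test x = 1: value = 150 ≠ 0.
Test x = -1: value = 0 ✓, so (x + 1) is a factor.
Synthetic division by (x + 1): bring down 1; 1(-1) + 11 = 10; 10(-1) + 42 = 32; 32(-1) + 64 = 32; 32(-1) + 32 = 0 → quotient x^3 + 10x^2 + 32x + 32, remainder 0.
Continue with the quotient x^3 + 10x^2 + 32x + 32 (candidates must divide 32; re-test x = -1 first in case it repeats).
Test x = -1: value = 9 ≠ 0.
Test x = 2: value = 144 ≠ 0.
Test x = -2: value = 0 ✓, so (x + 2) is a factor.
Synthetic division by (x + 2): bring down 1; 1(-2) + 10 = 8; 8(-2) + 32 = 16; 16(-2) + 32 = 0 → quotient x^2 + 8x + 16, remainder 0.
Solve the quadratic x^2 + 8x + 16 = 0: discriminant = 8^2 - 4(1)(16) = 64 - 64 = 0.
Discriminant = 0, so a double root: x = -8/2 = -4.
Collecting all roots found:

x = -4 (multiplicity 2), x = -2, x = -1
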